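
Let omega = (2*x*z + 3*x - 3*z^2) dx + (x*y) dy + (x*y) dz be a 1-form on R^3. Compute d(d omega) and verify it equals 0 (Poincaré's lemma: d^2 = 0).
d(d omega) = 0

Step 1: d omega = sum_{i<j} (∂f_j/∂x_i - ∂f_i/∂x_j) dx_i ∧ dx_j:
  coeff of dx ∧ dy: y
  coeff of dx ∧ dz: -2*x + y + 6*z
  coeff of dy ∧ dz: x
Step 2: Apply d again to each 2-form coefficient. The only possible 3-form in R^3 is dx ∧ dy ∧ dz, with coefficient
  ∂(coeff of dy∧dz)/∂x - ∂(coeff of dx∧dz)/∂y + ∂(coeff of dx∧dy)/∂z
  = ∂/∂x (x) - ∂/∂y (-2*x + y + 6*z) + ∂/∂z (y).
Each of these terms simplifies to sums of mixed partials that cancel in pairs. The result is 0 (by equality of mixed partials for smooth functions — Schwarz / Clairaut).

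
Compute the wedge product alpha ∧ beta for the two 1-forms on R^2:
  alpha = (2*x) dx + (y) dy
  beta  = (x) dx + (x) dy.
alpha ∧ beta = (x*(2*x - y)) dx ∧ dy

Distribute the wedge, using dx_i ∧ dx_j = -dx_j ∧ dx_i and dx_i ∧ dx_i = 0. For each pair (i, j) with i < j, the coefficient of dx_i ∧ dx_j in alpha ∧ beta is (alpha_i * beta_j - alpha_j * beta_i). Collecting: alpha ∧ beta = (x*(2*x - y)) dx ∧ dy.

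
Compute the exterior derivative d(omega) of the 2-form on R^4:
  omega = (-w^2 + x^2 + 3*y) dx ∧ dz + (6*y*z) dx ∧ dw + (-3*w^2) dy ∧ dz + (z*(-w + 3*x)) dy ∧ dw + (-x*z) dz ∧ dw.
d(omega) = (-3) dx ∧ dy ∧ dz + (-2*w - 6*y - z) dx ∧ dz ∧ dw + (-3*z) dx ∧ dy ∧ dw + (-5*w - 3*x) dy ∧ dz ∧ dw

For a 2-form omega = sum_{i<j} g_{ij} dx_i ∧ dx_j, the exterior derivative is
  d(omega) = sum_{i<j} d(g_{ij}) ∧ dx_i ∧ dx_j = sum_{i<j, k} (∂g_{ij}/∂x_k) dx_k ∧ dx_i ∧ dx_j.
Expand each term, using dx_k ∧ dx_i ∧ dx_j = sgn(permutation) dx_{(a)} ∧ dx_{(b)} ∧ dx_{(c)} with (a < b < c) sorted:
  d(-w^2 + x^2 + 3*y) includes (∂/∂y)(-w^2 + x^2 + 3*y) dy = (3) dy, which multiplied by dx ∧ dz gives (-3) dx ∧ dy ∧ dz
  d(-w^2 + x^2 + 3*y) includes (∂/∂w)(-w^2 + x^2 + 3*y) dw = (-2*w) dw, which multiplied by dx ∧ dz gives (-2*w) dx ∧ dz ∧ dw
  d(6*y*z) includes (∂/∂y)(6*y*z) dy = (6*z) dy, which multiplied by dx ∧ dw gives (-6*z) dx ∧ dy ∧ dw
  d(6*y*z) includes (∂/∂z)(6*y*z) dz = (6*y) dz, which multiplied by dx ∧ dw gives (-6*y) dx ∧ dz ∧ dw
  d(-3*w^2) includes (∂/∂w)(-3*w^2) dw = (-6*w) dw, which multiplied by dy ∧ dz gives (-6*w) dy ∧ dz ∧ dw
  d(z*(-w + 3*x)) includes (∂/∂x)(z*(-w + 3*x)) dx = (3*z) dx, which multiplied by dy ∧ dw gives (3*z) dx ∧ dy ∧ dw
  d(z*(-w + 3*x)) includes (∂/∂z)(z*(-w + 3*x)) dz = (-w + 3*x) dz, which multiplied by dy ∧ dw gives (w - 3*x) dy ∧ dz ∧ dw
  d(-x*z) includes (∂/∂x)(-x*z) dx = (-z) dx, which multiplied by dz ∧ dw gives (-z) dx ∧ dz ∧ dw
Collecting like 3-forms: d(omega) = (-3) dx ∧ dy ∧ dz + (-2*w - 6*y - z) dx ∧ dz ∧ dw + (-3*z) dx ∧ dy ∧ dw + (-5*w - 3*x) dy ∧ dz ∧ dw.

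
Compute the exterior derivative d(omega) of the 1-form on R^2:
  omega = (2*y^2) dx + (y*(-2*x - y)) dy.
d(omega) = (-6*y) dx ∧ dy

For a 1-form omega = sum_i f_i dx_i, the exterior derivative is
  d(omega) = sum_{i < j} (∂f_j/∂x_i - ∂f_i/∂x_j) dx_i ∧ dx_j.
  coefficient of dx ∧ dy: ∂f_2/∂x - ∂f_1/∂y = ∂(y*(-2*x - y))/∂x - ∂(2*y^2)/∂y = -6*y
Assembling: d(omega) = (-6*y) dx ∧ dy.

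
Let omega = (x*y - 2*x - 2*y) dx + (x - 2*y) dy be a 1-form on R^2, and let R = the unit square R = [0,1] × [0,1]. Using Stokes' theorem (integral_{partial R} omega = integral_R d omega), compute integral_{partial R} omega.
integral_(partial R) omega = 5/2

Stokes: integral_partial_R omega = integral_R d omega with d omega = (∂Q/∂x - ∂P/∂y) dx ∧ dy.
  ∂Q/∂x = 1
  ∂P/∂y = x - 2
  integrand = ∂Q/∂x - ∂P/∂y = 3 - x.
Integrating over R: integral_0^1 integral_0^1 (3 - x) dx dy = 5/2.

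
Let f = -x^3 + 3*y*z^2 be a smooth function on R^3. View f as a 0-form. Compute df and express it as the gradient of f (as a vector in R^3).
df = (-3*x^2) dx + (3*z^2) dy + (6*y*z) dz; grad f = (-3*x^2, 3*z^2, 6*y*z)

For a 0-form f, d f = (∂f/∂x) dx + (∂f/∂y) dy + (∂f/∂z) dz. The components of the vector representation are exactly the entries of grad f in Cartesian coordinates:
  ∂f/∂x = -3*x^2
  ∂f/∂y = 3*z^2
  ∂f/∂z = 6*y*z.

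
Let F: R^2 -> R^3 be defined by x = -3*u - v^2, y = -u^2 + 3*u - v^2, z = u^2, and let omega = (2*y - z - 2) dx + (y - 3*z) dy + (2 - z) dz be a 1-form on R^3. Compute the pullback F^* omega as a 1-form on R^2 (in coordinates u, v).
F^* omega = (6*u^3 - 9*u^2 + 2*u*v^2 - 5*u + 3*v^2 + 6) du + (2*v*(7*u^2 - 9*u + 3*v^2 + 2)) dv

Using F^*(f dg) = (f ∘ F) d(g ∘ F), substitute each coordinate x_i by F_i(u, v) in f_i, and replace dx_i by d F_i = (∂F_i/∂u) du + (∂F_i/∂v) dv.
  For the x component: f_1(F) = -3*u^2 + 6*u - 2*v^2 - 2; d F_1 = (-3) du + (-2*v) dv
  For the y component: f_2(F) = -4*u^2 + 3*u - v^2; d F_2 = (3 - 2*u) du + (-2*v) dv
  For the z component: f_3(F) = 2 - u^2; d F_3 = (2*u) du + (0) dv
Combining and collecting du, dv coefficients:
  coeff of du: 6*u^3 - 9*u^2 + 2*u*v^2 - 5*u + 3*v^2 + 6
  coeff of dv: 2*v*(7*u^2 - 9*u + 3*v^2 + 2)
F^* omega = (6*u^3 - 9*u^2 + 2*u*v^2 - 5*u + 3*v^2 + 6) du + (2*v*(7*u^2 - 9*u + 3*v^2 + 2)) dv.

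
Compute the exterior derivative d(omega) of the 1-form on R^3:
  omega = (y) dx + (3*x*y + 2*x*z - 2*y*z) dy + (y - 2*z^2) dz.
d(omega) = (3*y + 2*z - 1) dx ∧ dy + (-2*x + 2*y + 1) dy ∧ dz

For a 1-form omega = sum_i f_i dx_i, the exterior derivative is
  d(omega) = sum_{i < j} (∂f_j/∂x_i - ∂f_i/∂x_j) dx_i ∧ dx_j.
  coefficient of dx ∧ dy: ∂f_2/∂x - ∂f_1/∂y = ∂(3*x*y + 2*x*z - 2*y*z)/∂x - ∂(y)/∂y = 3*y + 2*z - 1
  coefficient of dy ∧ dz: ∂f_3/∂y - ∂f_2/∂z = ∂(y - 2*z^2)/∂y - ∂(3*x*y + 2*x*z - 2*y*z)/∂z = -2*x + 2*y + 1
Assembling: d(omega) = (3*y + 2*z - 1) dx ∧ dy + (-2*x + 2*y + 1) dy ∧ dz.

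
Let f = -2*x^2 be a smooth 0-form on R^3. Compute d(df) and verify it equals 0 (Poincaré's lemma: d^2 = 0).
d(df) = 0

Step 1: df = sum_i (∂f/∂x_i) dx_i = (-4*x) dx + (0) dy + (0) dz.
Step 2: Apply d again. Using the 1-form formula, the coefficient of dx ∧ dy in d(df) is ∂^2 f/∂x ∂y - ∂^2 f/∂y ∂x = (0) - (0) = 0 (equality of mixed partials for smooth f).
Similarly for dx ∧ dz and dy ∧ dz — all coefficients vanish. So d(df) = 0.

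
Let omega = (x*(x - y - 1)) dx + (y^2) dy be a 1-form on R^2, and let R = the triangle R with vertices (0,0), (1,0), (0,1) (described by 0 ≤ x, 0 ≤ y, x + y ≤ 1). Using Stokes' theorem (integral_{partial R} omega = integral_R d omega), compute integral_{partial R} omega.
integral_(partial R) omega = 1/6

Stokes: integral_partial_R omega = integral_R d omega with d omega = (∂Q/∂x - ∂P/∂y) dx ∧ dy.
  ∂Q/∂x = 0
  ∂P/∂y = -x
  integrand = ∂Q/∂x - ∂P/∂y = x.
Integrating over R: integral_0^1 integral_0^{1-x} (x) dy dx = 1/6.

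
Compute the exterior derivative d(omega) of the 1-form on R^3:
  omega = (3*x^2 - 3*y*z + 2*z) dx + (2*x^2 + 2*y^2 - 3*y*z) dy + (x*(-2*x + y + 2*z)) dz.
d(omega) = (4*x + 3*z) dx ∧ dy + (-4*x + 4*y + 2*z - 2) dx ∧ dz + (x + 3*y) dy ∧ dz

For a 1-form omega = sum_i f_i dx_i, the exterior derivative is
  d(omega) = sum_{i < j} (∂f_j/∂x_i - ∂f_i/∂x_j) dx_i ∧ dx_j.
  coefficient of dx ∧ dy: ∂f_2/∂x - ∂f_1/∂y = ∂(2*x^2 + 2*y^2 - 3*y*z)/∂x - ∂(3*x^2 - 3*y*z + 2*z)/∂y = 4*x + 3*z
  coefficient of dx ∧ dz: ∂f_3/∂x - ∂f_1/∂z = ∂(x*(-2*x + y + 2*z))/∂x - ∂(3*x^2 - 3*y*z + 2*z)/∂z = -4*x + 4*y + 2*z - 2
  coefficient of dy ∧ dz: ∂f_3/∂y - ∂f_2/∂z = ∂(x*(-2*x + y + 2*z))/∂y - ∂(2*x^2 + 2*y^2 - 3*y*z)/∂z = x + 3*y
Assembling: d(omega) = (4*x + 3*z) dx ∧ dy + (-4*x + 4*y + 2*z - 2) dx ∧ dz + (x + 3*y) dy ∧ dz.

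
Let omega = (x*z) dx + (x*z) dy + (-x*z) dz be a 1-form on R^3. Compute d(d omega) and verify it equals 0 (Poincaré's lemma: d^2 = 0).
d(d omega) = 0

Step 1: d omega = sum_{i<j} (∂f_j/∂x_i - ∂f_i/∂x_j) dx_i ∧ dx_j:
  coeff of dx ∧ dy: z
  coeff of dx ∧ dz: -x - z
  coeff of dy ∧ dz: -x
Step 2: Apply d again to each 2-form coefficient. The only possible 3-form in R^3 is dx ∧ dy ∧ dz, with coefficient
  ∂(coeff of dy∧dz)/∂x - ∂(coeff of dx∧dz)/∂y + ∂(coeff of dx∧dy)/∂z
  = ∂/∂x (-x) - ∂/∂y (-x - z) + ∂/∂z (z).
Each of these terms simplifies to sums of mixed partials that cancel in pairs. The result is 0 (by equality of mixed partials for smooth functions — Schwarz / Clairaut).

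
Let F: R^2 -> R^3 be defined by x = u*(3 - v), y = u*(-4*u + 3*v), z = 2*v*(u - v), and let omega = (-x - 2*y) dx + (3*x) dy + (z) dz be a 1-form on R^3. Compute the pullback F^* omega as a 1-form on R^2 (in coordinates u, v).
F^* omega = (16*u^2*v - 48*u^2 + 15*u*v - 9*u - 4*v^3) du + (-8*u^3 + 30*u^2 - 12*u*v^2 + 8*v^3) dv

Using F^*(f dg) = (f ∘ F) d(g ∘ F), substitute each coordinate x_i by F_i(u, v) in f_i, and replace dx_i by d F_i = (∂F_i/∂u) du + (∂F_i/∂v) dv.
  For the x component: f_1(F) = u*(8*u - 5*v - 3); d F_1 = (3 - v) du + (-u) dv
  For the y component: f_2(F) = 3*u*(3 - v); d F_2 = (-8*u + 3*v) du + (3*u) dv
  For the z component: f_3(F) = 2*v*(u - v); d F_3 = (2*v) du + (2*u - 4*v) dv
Combining and collecting du, dv coefficients:
  coeff of du: 16*u^2*v - 48*u^2 + 15*u*v - 9*u - 4*v^3
  coeff of dv: -8*u^3 + 30*u^2 - 12*u*v^2 + 8*v^3
F^* omega = (16*u^2*v - 48*u^2 + 15*u*v - 9*u - 4*v^3) du + (-8*u^3 + 30*u^2 - 12*u*v^2 + 8*v^3) dv.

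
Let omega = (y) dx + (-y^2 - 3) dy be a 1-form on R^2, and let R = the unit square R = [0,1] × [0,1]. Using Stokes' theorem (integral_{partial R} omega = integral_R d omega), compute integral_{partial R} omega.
integral_(partial R) omega = -1

Stokes: integral_partial_R omega = integral_R d omega with d omega = (∂Q/∂x - ∂P/∂y) dx ∧ dy.
  ∂Q/∂x = 0
  ∂P/∂y = 1
  integrand = ∂Q/∂x - ∂P/∂y = -1.
Integrating over R: integral_0^1 integral_0^1 (-1) dx dy = -1.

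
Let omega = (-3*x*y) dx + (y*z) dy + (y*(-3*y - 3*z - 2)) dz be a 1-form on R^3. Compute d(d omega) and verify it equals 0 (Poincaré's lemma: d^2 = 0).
d(d omega) = 0

Step 1: d omega = sum_{i<j} (∂f_j/∂x_i - ∂f_i/∂x_j) dx_i ∧ dx_j:
  coeff of dx ∧ dy: 3*x
  coeff of dx ∧ dz: 0
  coeff of dy ∧ dz: -7*y - 3*z - 2
Step 2: Apply d again to each 2-form coefficient. The only possible 3-form in R^3 is dx ∧ dy ∧ dz, with coefficient
  ∂(coeff of dy∧dz)/∂x - ∂(coeff of dx∧dz)/∂y + ∂(coeff of dx∧dy)/∂z
  = ∂/∂x (-7*y - 3*z - 2) - ∂/∂y (0) + ∂/∂z (3*x).
Each of these terms simplifies to sums of mixed partials that cancel in pairs. The result is 0 (by equality of mixed partials for smooth functions — Schwarz / Clairaut).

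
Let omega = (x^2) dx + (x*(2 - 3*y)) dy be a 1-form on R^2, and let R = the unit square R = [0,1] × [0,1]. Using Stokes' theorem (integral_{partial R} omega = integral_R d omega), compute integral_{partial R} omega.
integral_(partial R) omega = 1/2

Stokes: integral_partial_R omega = integral_R d omega with d omega = (∂Q/∂x - ∂P/∂y) dx ∧ dy.
  ∂Q/∂x = 2 - 3*y
  ∂P/∂y = 0
  integrand = ∂Q/∂x - ∂P/∂y = 2 - 3*y.
Integrating over R: integral_0^1 integral_0^1 (2 - 3*y) dx dy = 1/2.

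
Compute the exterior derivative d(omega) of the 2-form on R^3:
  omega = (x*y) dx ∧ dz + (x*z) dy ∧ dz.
d(omega) = (-x + z) dx ∧ dy ∧ dz

For a 2-form omega = sum_{i<j} g_{ij} dx_i ∧ dx_j, the exterior derivative is
  d(omega) = sum_{i<j} d(g_{ij}) ∧ dx_i ∧ dx_j = sum_{i<j, k} (∂g_{ij}/∂x_k) dx_k ∧ dx_i ∧ dx_j.
Expand each term, using dx_k ∧ dx_i ∧ dx_j = sgn(permutation) dx_{(a)} ∧ dx_{(b)} ∧ dx_{(c)} with (a < b < c) sorted:
  d(x*y) includes (∂/∂y)(x*y) dy = (x) dy, which multiplied by dx ∧ dz gives (-x) dx ∧ dy ∧ dz
  d(x*z) includes (∂/∂x)(x*z) dx = (z) dx, which multiplied by dy ∧ dz gives (z) dx ∧ dy ∧ dz
Collecting like 3-forms: d(omega) = (-x + z) dx ∧ dy ∧ dz.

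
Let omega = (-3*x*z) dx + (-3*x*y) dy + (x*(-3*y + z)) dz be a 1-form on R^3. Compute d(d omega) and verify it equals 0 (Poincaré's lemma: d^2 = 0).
d(d omega) = 0

Step 1: d omega = sum_{i<j} (∂f_j/∂x_i - ∂f_i/∂x_j) dx_i ∧ dx_j:
  coeff of dx ∧ dy: -3*y
  coeff of dx ∧ dz: 3*x - 3*y + z
  coeff of dy ∧ dz: -3*x
Step 2: Apply d again to each 2-form coefficient. The only possible 3-form in R^3 is dx ∧ dy ∧ dz, with coefficient
  ∂(coeff of dy∧dz)/∂x - ∂(coeff of dx∧dz)/∂y + ∂(coeff of dx∧dy)/∂z
  = ∂/∂x (-3*x) - ∂/∂y (3*x - 3*y + z) + ∂/∂z (-3*y).
Each of these terms simplifies to sums of mixed partials that cancel in pairs. The result is 0 (by equality of mixed partials for smooth functions — Schwarz / Clairaut).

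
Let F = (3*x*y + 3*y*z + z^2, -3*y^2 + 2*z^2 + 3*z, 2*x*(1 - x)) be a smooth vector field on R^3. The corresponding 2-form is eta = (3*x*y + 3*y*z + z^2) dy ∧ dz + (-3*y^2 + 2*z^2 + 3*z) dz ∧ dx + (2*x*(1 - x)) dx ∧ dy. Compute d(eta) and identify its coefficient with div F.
d(eta) = (-3*y) dx ∧ dy ∧ dz; div F = -3*y

For a 2-form in R^3 of the form above, applying d gives a 3-form with coefficient ∂P/∂x + ∂Q/∂y + ∂R/∂z:
  ∂P/∂x = 3*y
  ∂Q/∂y = -6*y
  ∂R/∂z = 0
Sum = -3*y, which is exactly div F.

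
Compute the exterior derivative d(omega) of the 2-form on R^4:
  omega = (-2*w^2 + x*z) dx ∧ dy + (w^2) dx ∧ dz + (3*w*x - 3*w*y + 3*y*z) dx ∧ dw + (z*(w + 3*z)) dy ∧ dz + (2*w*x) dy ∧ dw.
d(omega) = (x) dx ∧ dy ∧ dz + (w - 3*z) dx ∧ dy ∧ dw + (2*w - 3*y) dx ∧ dz ∧ dw + (z) dy ∧ dz ∧ dw

For a 2-form omega = sum_{i<j} g_{ij} dx_i ∧ dx_j, the exterior derivative is
  d(omega) = sum_{i<j} d(g_{ij}) ∧ dx_i ∧ dx_j = sum_{i<j, k} (∂g_{ij}/∂x_k) dx_k ∧ dx_i ∧ dx_j.
Expand each term, using dx_k ∧ dx_i ∧ dx_j = sgn(permutation) dx_{(a)} ∧ dx_{(b)} ∧ dx_{(c)} with (a < b < c) sorted:
  d(-2*w^2 + x*z) includes (∂/∂z)(-2*w^2 + x*z) dz = (x) dz, which multiplied by dx ∧ dy gives (x) dx ∧ dy ∧ dz
  d(-2*w^2 + x*z) includes (∂/∂w)(-2*w^2 + x*z) dw = (-4*w) dw, which multiplied by dx ∧ dy gives (-4*w) dx ∧ dy ∧ dw
  d(w^2) includes (∂/∂w)(w^2) dw = (2*w) dw, which multiplied by dx ∧ dz gives (2*w) dx ∧ dz ∧ dw
  d(3*w*x - 3*w*y + 3*y*z) includes (∂/∂y)(3*w*x - 3*w*y + 3*y*z) dy = (-3*w + 3*z) dy, which multiplied by dx ∧ dw gives (3*w - 3*z) dx ∧ dy ∧ dw
  d(3*w*x - 3*w*y + 3*y*z) includes (∂/∂z)(3*w*x - 3*w*y + 3*y*z) dz = (3*y) dz, which multiplied by dx ∧ dw gives (-3*y) dx ∧ dz ∧ dw
  d(z*(w + 3*z)) includes (∂/∂w)(z*(w + 3*z)) dw = (z) dw, which multiplied by dy ∧ dz gives (z) dy ∧ dz ∧ dw
  d(2*w*x) includes (∂/∂x)(2*w*x) dx = (2*w) dx, which multiplied by dy ∧ dw gives (2*w) dx ∧ dy ∧ dw
Collecting like 3-forms: d(omega) = (x) dx ∧ dy ∧ dz + (w - 3*z) dx ∧ dy ∧ dw + (2*w - 3*y) dx ∧ dz ∧ dw + (z) dy ∧ dz ∧ dw.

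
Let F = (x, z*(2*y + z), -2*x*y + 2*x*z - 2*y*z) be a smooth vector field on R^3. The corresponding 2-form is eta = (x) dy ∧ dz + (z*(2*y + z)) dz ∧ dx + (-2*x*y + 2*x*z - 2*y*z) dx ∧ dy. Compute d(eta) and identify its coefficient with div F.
d(eta) = (2*x - 2*y + 2*z + 1) dx ∧ dy ∧ dz; div F = 2*x - 2*y + 2*z + 1

For a 2-form in R^3 of the form above, applying d gives a 3-form with coefficient ∂P/∂x + ∂Q/∂y + ∂R/∂z:
  ∂P/∂x = 1
  ∂Q/∂y = 2*z
  ∂R/∂z = 2*x - 2*y
Sum = 2*x - 2*y + 2*z + 1, which is exactly div F.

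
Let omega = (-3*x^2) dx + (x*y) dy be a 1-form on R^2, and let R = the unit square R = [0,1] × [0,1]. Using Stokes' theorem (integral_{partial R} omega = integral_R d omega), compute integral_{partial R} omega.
integral_(partial R) omega = 1/2

Stokes: integral_partial_R omega = integral_R d omega with d omega = (∂Q/∂x - ∂P/∂y) dx ∧ dy.
  ∂Q/∂x = y
  ∂P/∂y = 0
  integrand = ∂Q/∂x - ∂P/∂y = y.
Integrating over R: integral_0^1 integral_0^1 (y) dx dy = 1/2.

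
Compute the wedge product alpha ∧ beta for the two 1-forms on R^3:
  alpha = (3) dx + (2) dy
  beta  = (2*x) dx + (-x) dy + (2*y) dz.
alpha ∧ beta = (-7*x) dx ∧ dy + (6*y) dx ∧ dz + (4*y) dy ∧ dz

Distribute the wedge, using dx_i ∧ dx_j = -dx_j ∧ dx_i and dx_i ∧ dx_i = 0. For each pair (i, j) with i < j, the coefficient of dx_i ∧ dx_j in alpha ∧ beta is (alpha_i * beta_j - alpha_j * beta_i). Collecting: alpha ∧ beta = (-7*x) dx ∧ dy + (6*y) dx ∧ dz + (4*y) dy ∧ dz.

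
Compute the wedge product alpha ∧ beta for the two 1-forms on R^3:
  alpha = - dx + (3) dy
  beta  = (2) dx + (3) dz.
alpha ∧ beta = (-3) dx ∧ dz + (-6) dx ∧ dy + (9) dy ∧ dz

Distribute the wedge, using dx_i ∧ dx_j = -dx_j ∧ dx_i and dx_i ∧ dx_i = 0. For each pair (i, j) with i < j, the coefficient of dx_i ∧ dx_j in alpha ∧ beta is (alpha_i * beta_j - alpha_j * beta_i). Collecting: alpha ∧ beta = (-3) dx ∧ dz + (-6) dx ∧ dy + (9) dy ∧ dz.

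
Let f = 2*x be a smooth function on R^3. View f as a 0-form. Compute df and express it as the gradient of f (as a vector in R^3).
df = (2) dx + (0) dy + (0) dz; grad f = (2, 0, 0)

For a 0-form f, d f = (∂f/∂x) dx + (∂f/∂y) dy + (∂f/∂z) dz. The components of the vector representation are exactly the entries of grad f in Cartesian coordinates:
  ∂f/∂x = 2
  ∂f/∂y = 0
  ∂f/∂z = 0.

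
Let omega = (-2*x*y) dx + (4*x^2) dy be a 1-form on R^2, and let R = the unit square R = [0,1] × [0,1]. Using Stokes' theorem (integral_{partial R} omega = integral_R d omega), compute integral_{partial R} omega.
integral_(partial R) omega = 5

Stokes: integral_partial_R omega = integral_R d omega with d omega = (∂Q/∂x - ∂P/∂y) dx ∧ dy.
  ∂Q/∂x = 8*x
  ∂P/∂y = -2*x
  integrand = ∂Q/∂x - ∂P/∂y = 10*x.
Integrating over R: integral_0^1 integral_0^1 (10*x) dx dy = 5.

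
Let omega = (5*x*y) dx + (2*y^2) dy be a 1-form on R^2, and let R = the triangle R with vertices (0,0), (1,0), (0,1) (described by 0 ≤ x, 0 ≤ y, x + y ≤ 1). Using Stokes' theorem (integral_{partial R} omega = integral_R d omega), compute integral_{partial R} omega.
integral_(partial R) omega = -5/6

Stokes: integral_partial_R omega = integral_R d omega with d omega = (∂Q/∂x - ∂P/∂y) dx ∧ dy.
  ∂Q/∂x = 0
  ∂P/∂y = 5*x
  integrand = ∂Q/∂x - ∂P/∂y = -5*x.
Integrating over R: integral_0^1 integral_0^{1-x} (-5*x) dy dx = -5/6.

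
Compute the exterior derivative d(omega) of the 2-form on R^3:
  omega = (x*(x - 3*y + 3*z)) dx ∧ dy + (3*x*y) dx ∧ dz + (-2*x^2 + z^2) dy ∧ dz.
d(omega) = (-4*x) dx ∧ dy ∧ dz

For a 2-form omega = sum_{i<j} g_{ij} dx_i ∧ dx_j, the exterior derivative is
  d(omega) = sum_{i<j} d(g_{ij}) ∧ dx_i ∧ dx_j = sum_{i<j, k} (∂g_{ij}/∂x_k) dx_k ∧ dx_i ∧ dx_j.
Expand each term, using dx_k ∧ dx_i ∧ dx_j = sgn(permutation) dx_{(a)} ∧ dx_{(b)} ∧ dx_{(c)} with (a < b < c) sorted:
  d(x*(x - 3*y + 3*z)) includes (∂/∂z)(x*(x - 3*y + 3*z)) dz = (3*x) dz, which multiplied by dx ∧ dy gives (3*x) dx ∧ dy ∧ dz
  d(3*x*y) includes (∂/∂y)(3*x*y) dy = (3*x) dy, which multiplied by dx ∧ dz gives (-3*x) dx ∧ dy ∧ dz
  d(-2*x^2 + z^2) includes (∂/∂x)(-2*x^2 + z^2) dx = (-4*x) dx, which multiplied by dy ∧ dz gives (-4*x) dx ∧ dy ∧ dz
Collecting like 3-forms: d(omega) = (-4*x) dx ∧ dy ∧ dz.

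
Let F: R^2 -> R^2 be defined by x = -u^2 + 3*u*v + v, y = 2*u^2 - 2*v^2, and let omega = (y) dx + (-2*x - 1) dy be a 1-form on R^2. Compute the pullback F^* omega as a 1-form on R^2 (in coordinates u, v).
F^* omega = (4*u^3 - 18*u^2*v + 4*u*v^2 - 8*u*v - 4*u - 6*v^3) du + (6*u^3 - 8*u^2*v + 2*u^2 + 18*u*v^2 + 6*v^2 + 4*v) dv

Using F^*(f dg) = (f ∘ F) d(g ∘ F), substitute each coordinate x_i by F_i(u, v) in f_i, and replace dx_i by d F_i = (∂F_i/∂u) du + (∂F_i/∂v) dv.
  For the x component: f_1(F) = 2*u^2 - 2*v^2; d F_1 = (-2*u + 3*v) du + (3*u + 1) dv
  For the y component: f_2(F) = 2*u^2 - 6*u*v - 2*v - 1; d F_2 = (4*u) du + (-4*v) dv
Combining and collecting du, dv coefficients:
  coeff of du: 4*u^3 - 18*u^2*v + 4*u*v^2 - 8*u*v - 4*u - 6*v^3
  coeff of dv: 6*u^3 - 8*u^2*v + 2*u^2 + 18*u*v^2 + 6*v^2 + 4*v
F^* omega = (4*u^3 - 18*u^2*v + 4*u*v^2 - 8*u*v - 4*u - 6*v^3) du + (6*u^3 - 8*u^2*v + 2*u^2 + 18*u*v^2 + 6*v^2 + 4*v) dv.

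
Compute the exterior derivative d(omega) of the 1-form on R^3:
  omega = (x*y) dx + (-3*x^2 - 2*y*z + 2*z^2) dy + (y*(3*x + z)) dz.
d(omega) = (-7*x) dx ∧ dy + (3*y) dx ∧ dz + (3*x + 2*y - 3*z) dy ∧ dz

For a 1-form omega = sum_i f_i dx_i, the exterior derivative is
  d(omega) = sum_{i < j} (∂f_j/∂x_i - ∂f_i/∂x_j) dx_i ∧ dx_j.
  coefficient of dx ∧ dy: ∂f_2/∂x - ∂f_1/∂y = ∂(-3*x^2 - 2*y*z + 2*z^2)/∂x - ∂(x*y)/∂y = -7*x
  coefficient of dx ∧ dz: ∂f_3/∂x - ∂f_1/∂z = ∂(y*(3*x + z))/∂x - ∂(x*y)/∂z = 3*y
  coefficient of dy ∧ dz: ∂f_3/∂y - ∂f_2/∂z = ∂(y*(3*x + z))/∂y - ∂(-3*x^2 - 2*y*z + 2*z^2)/∂z = 3*x + 2*y - 3*z
Assembling: d(omega) = (-7*x) dx ∧ dy + (3*y) dx ∧ dz + (3*x + 2*y - 3*z) dy ∧ dz.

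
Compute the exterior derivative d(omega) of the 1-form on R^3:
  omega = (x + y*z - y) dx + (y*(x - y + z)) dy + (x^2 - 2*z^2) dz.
d(omega) = (y - z + 1) dx ∧ dy + (2*x - y) dx ∧ dz + (-y) dy ∧ dz

For a 1-form omega = sum_i f_i dx_i, the exterior derivative is
  d(omega) = sum_{i < j} (∂f_j/∂x_i - ∂f_i/∂x_j) dx_i ∧ dx_j.
  coefficient of dx ∧ dy: ∂f_2/∂x - ∂f_1/∂y = ∂(y*(x - y + z))/∂x - ∂(x + y*z - y)/∂y = y - z + 1
  coefficient of dx ∧ dz: ∂f_3/∂x - ∂f_1/∂z = ∂(x^2 - 2*z^2)/∂x - ∂(x + y*z - y)/∂z = 2*x - y
  coefficient of dy ∧ dz: ∂f_3/∂y - ∂f_2/∂z = ∂(x^2 - 2*z^2)/∂y - ∂(y*(x - y + z))/∂z = -y
Assembling: d(omega) = (y - z + 1) dx ∧ dy + (2*x - y) dx ∧ dz + (-y) dy ∧ dz.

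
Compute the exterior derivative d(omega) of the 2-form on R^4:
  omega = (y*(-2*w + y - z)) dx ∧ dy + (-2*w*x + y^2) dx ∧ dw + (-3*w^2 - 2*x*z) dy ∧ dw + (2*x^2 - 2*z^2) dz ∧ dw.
d(omega) = (-y) dx ∧ dy ∧ dz + (-4*y - 2*z) dx ∧ dy ∧ dw + (2*x) dy ∧ dz ∧ dw + (4*x) dx ∧ dz ∧ dw

For a 2-form omega = sum_{i<j} g_{ij} dx_i ∧ dx_j, the exterior derivative is
  d(omega) = sum_{i<j} d(g_{ij}) ∧ dx_i ∧ dx_j = sum_{i<j, k} (∂g_{ij}/∂x_k) dx_k ∧ dx_i ∧ dx_j.
Expand each term, using dx_k ∧ dx_i ∧ dx_j = sgn(permutation) dx_{(a)} ∧ dx_{(b)} ∧ dx_{(c)} with (a < b < c) sorted:
  d(y*(-2*w + y - z)) includes (∂/∂z)(y*(-2*w + y - z)) dz = (-y) dz, which multiplied by dx ∧ dy gives (-y) dx ∧ dy ∧ dz
  d(y*(-2*w + y - z)) includes (∂/∂w)(y*(-2*w + y - z)) dw = (-2*y) dw, which multiplied by dx ∧ dy gives (-2*y) dx ∧ dy ∧ dw
  d(-2*w*x + y^2) includes (∂/∂y)(-2*w*x + y^2) dy = (2*y) dy, which multiplied by dx ∧ dw gives (-2*y) dx ∧ dy ∧ dw
  d(-3*w^2 - 2*x*z) includes (∂/∂x)(-3*w^2 - 2*x*z) dx = (-2*z) dx, which multiplied by dy ∧ dw gives (-2*z) dx ∧ dy ∧ dw
  d(-3*w^2 - 2*x*z) includes (∂/∂z)(-3*w^2 - 2*x*z) dz = (-2*x) dz, which multiplied by dy ∧ dw gives (2*x) dy ∧ dz ∧ dw
  d(2*x^2 - 2*z^2) includes (∂/∂x)(2*x^2 - 2*z^2) dx = (4*x) dx, which multiplied by dz ∧ dw gives (4*x) dx ∧ dz ∧ dw
Collecting like 3-forms: d(omega) = (-y) dx ∧ dy ∧ dz + (-4*y - 2*z) dx ∧ dy ∧ dw + (2*x) dy ∧ dz ∧ dw + (4*x) dx ∧ dz ∧ dw.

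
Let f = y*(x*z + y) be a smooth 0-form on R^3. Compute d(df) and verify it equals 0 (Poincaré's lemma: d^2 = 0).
d(df) = 0

Step 1: df = sum_i (∂f/∂x_i) dx_i = (y*z) dx + (x*z + 2*y) dy + (x*y) dz.
Step 2: Apply d again. Using the 1-form formula, the coefficient of dx ∧ dy in d(df) is ∂^2 f/∂x ∂y - ∂^2 f/∂y ∂x = (z) - (z) = 0 (equality of mixed partials for smooth f).
Similarly for dx ∧ dz and dy ∧ dz — all coefficients vanish. So d(df) = 0.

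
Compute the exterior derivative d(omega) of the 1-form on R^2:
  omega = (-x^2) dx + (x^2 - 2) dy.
d(omega) = (2*x) dx ∧ dy

For a 1-form omega = sum_i f_i dx_i, the exterior derivative is
  d(omega) = sum_{i < j} (∂f_j/∂x_i - ∂f_i/∂x_j) dx_i ∧ dx_j.
  coefficient of dx ∧ dy: ∂f_2/∂x - ∂f_1/∂y = ∂(x^2 - 2)/∂x - ∂(-x^2)/∂y = 2*x
Assembling: d(omega) = (2*x) dx ∧ dy.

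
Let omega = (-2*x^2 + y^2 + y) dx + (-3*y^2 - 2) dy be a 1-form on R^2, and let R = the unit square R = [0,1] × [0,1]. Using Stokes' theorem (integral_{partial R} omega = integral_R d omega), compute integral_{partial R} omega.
integral_(partial R) omega = -2

Stokes: integral_partial_R omega = integral_R d omega with d omega = (∂Q/∂x - ∂P/∂y) dx ∧ dy.
  ∂Q/∂x = 0
  ∂P/∂y = 2*y + 1
  integrand = ∂Q/∂x - ∂P/∂y = -2*y - 1.
Integrating over R: integral_0^1 integral_0^1 (-2*y - 1) dx dy = -2.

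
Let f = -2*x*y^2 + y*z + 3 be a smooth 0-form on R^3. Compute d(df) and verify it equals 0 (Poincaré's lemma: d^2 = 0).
d(df) = 0

Step 1: df = sum_i (∂f/∂x_i) dx_i = (-2*y^2) dx + (-4*x*y + z) dy + (y) dz.
Step 2: Apply d again. Using the 1-form formula, the coefficient of dx ∧ dy in d(df) is ∂^2 f/∂x ∂y - ∂^2 f/∂y ∂x = (-4*y) - (-4*y) = 0 (equality of mixed partials for smooth f).
Similarly for dx ∧ dz and dy ∧ dz — all coefficients vanish. So d(df) = 0.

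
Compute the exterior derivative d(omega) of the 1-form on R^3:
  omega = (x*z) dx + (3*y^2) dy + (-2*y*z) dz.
d(omega) = (-x) dx ∧ dz + (-2*z) dy ∧ dz

For a 1-form omega = sum_i f_i dx_i, the exterior derivative is
  d(omega) = sum_{i < j} (∂f_j/∂x_i - ∂f_i/∂x_j) dx_i ∧ dx_j.
  coefficient of dx ∧ dz: ∂f_3/∂x - ∂f_1/∂z = ∂(-2*y*z)/∂x - ∂(x*z)/∂z = -x
  coefficient of dy ∧ dz: ∂f_3/∂y - ∂f_2/∂z = ∂(-2*y*z)/∂y - ∂(3*y^2)/∂z = -2*z
Assembling: d(omega) = (-x) dx ∧ dz + (-2*z) dy ∧ dz.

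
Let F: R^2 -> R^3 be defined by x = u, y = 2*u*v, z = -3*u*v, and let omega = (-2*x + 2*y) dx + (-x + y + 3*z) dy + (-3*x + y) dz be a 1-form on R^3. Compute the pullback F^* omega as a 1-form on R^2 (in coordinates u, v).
F^* omega = (u*(-20*v^2 + 11*v - 2)) du + (u^2*(7 - 20*v)) dv

Using F^*(f dg) = (f ∘ F) d(g ∘ F), substitute each coordinate x_i by F_i(u, v) in f_i, and replace dx_i by d F_i = (∂F_i/∂u) du + (∂F_i/∂v) dv.
  For the x component: f_1(F) = 2*u*(2*v - 1); d F_1 = (1) du + (0) dv
  For the y component: f_2(F) = u*(-7*v - 1); d F_2 = (2*v) du + (2*u) dv
  For the z component: f_3(F) = u*(2*v - 3); d F_3 = (-3*v) du + (-3*u) dv
Combining and collecting du, dv coefficients:
  coeff of du: u*(-20*v^2 + 11*v - 2)
  coeff of dv: u^2*(7 - 20*v)
F^* omega = (u*(-20*v^2 + 11*v - 2)) du + (u^2*(7 - 20*v)) dv.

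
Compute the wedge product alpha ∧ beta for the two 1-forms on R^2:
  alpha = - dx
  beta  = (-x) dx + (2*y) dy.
alpha ∧ beta = (-2*y) dx ∧ dy

Distribute the wedge, using dx_i ∧ dx_j = -dx_j ∧ dx_i and dx_i ∧ dx_i = 0. For each pair (i, j) with i < j, the coefficient of dx_i ∧ dx_j in alpha ∧ beta is (alpha_i * beta_j - alpha_j * beta_i). Collecting: alpha ∧ beta = (-2*y) dx ∧ dy.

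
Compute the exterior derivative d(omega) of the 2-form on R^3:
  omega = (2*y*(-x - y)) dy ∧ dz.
d(omega) = (-2*y) dx ∧ dy ∧ dz

For a 2-form omega = sum_{i<j} g_{ij} dx_i ∧ dx_j, the exterior derivative is
  d(omega) = sum_{i<j} d(g_{ij}) ∧ dx_i ∧ dx_j = sum_{i<j, k} (∂g_{ij}/∂x_k) dx_k ∧ dx_i ∧ dx_j.
Expand each term, using dx_k ∧ dx_i ∧ dx_j = sgn(permutation) dx_{(a)} ∧ dx_{(b)} ∧ dx_{(c)} with (a < b < c) sorted:
  d(2*y*(-x - y)) includes (∂/∂x)(2*y*(-x - y)) dx = (-2*y) dx, which multiplied by dy ∧ dz gives (-2*y) dx ∧ dy ∧ dz
Collecting like 3-forms: d(omega) = (-2*y) dx ∧ dy ∧ dz.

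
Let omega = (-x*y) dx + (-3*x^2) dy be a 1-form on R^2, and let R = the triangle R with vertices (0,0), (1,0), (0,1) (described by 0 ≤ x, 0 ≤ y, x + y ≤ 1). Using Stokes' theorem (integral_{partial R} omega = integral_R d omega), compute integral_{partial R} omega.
integral_(partial R) omega = -5/6

Stokes: integral_partial_R omega = integral_R d omega with d omega = (∂Q/∂x - ∂P/∂y) dx ∧ dy.
  ∂Q/∂x = -6*x
  ∂P/∂y = -x
  integrand = ∂Q/∂x - ∂P/∂y = -5*x.
Integrating over R: integral_0^1 integral_0^{1-x} (-5*x) dy dx = -5/6.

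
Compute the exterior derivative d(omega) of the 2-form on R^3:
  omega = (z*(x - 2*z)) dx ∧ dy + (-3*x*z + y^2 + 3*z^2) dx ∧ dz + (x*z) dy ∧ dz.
d(omega) = (x - 2*y - 3*z) dx ∧ dy ∧ dz

For a 2-form omega = sum_{i<j} g_{ij} dx_i ∧ dx_j, the exterior derivative is
  d(omega) = sum_{i<j} d(g_{ij}) ∧ dx_i ∧ dx_j = sum_{i<j, k} (∂g_{ij}/∂x_k) dx_k ∧ dx_i ∧ dx_j.
Expand each term, using dx_k ∧ dx_i ∧ dx_j = sgn(permutation) dx_{(a)} ∧ dx_{(b)} ∧ dx_{(c)} with (a < b < c) sorted:
  d(z*(x - 2*z)) includes (∂/∂z)(z*(x - 2*z)) dz = (x - 4*z) dz, which multiplied by dx ∧ dy gives (x - 4*z) dx ∧ dy ∧ dz
  d(-3*x*z + y^2 + 3*z^2) includes (∂/∂y)(-3*x*z + y^2 + 3*z^2) dy = (2*y) dy, which multiplied by dx ∧ dz gives (-2*y) dx ∧ dy ∧ dz
  d(x*z) includes (∂/∂x)(x*z) dx = (z) dx, which multiplied by dy ∧ dz gives (z) dx ∧ dy ∧ dz
Collecting like 3-forms: d(omega) = (x - 2*y - 3*z) dx ∧ dy ∧ dz.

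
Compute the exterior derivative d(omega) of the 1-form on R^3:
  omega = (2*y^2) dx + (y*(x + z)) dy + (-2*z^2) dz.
d(omega) = (-3*y) dx ∧ dy + (-y) dy ∧ dz

For a 1-form omega = sum_i f_i dx_i, the exterior derivative is
  d(omega) = sum_{i < j} (∂f_j/∂x_i - ∂f_i/∂x_j) dx_i ∧ dx_j.
  coefficient of dx ∧ dy: ∂f_2/∂x - ∂f_1/∂y = ∂(y*(x + z))/∂x - ∂(2*y^2)/∂y = -3*y
  coefficient of dy ∧ dz: ∂f_3/∂y - ∂f_2/∂z = ∂(-2*z^2)/∂y - ∂(y*(x + z))/∂z = -y
Assembling: d(omega) = (-3*y) dx ∧ dy + (-y) dy ∧ dz.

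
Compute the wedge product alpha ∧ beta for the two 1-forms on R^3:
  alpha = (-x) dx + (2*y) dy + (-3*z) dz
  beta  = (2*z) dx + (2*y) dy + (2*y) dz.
alpha ∧ beta = (-2*y*(x + 2*z)) dx ∧ dy + (-2*x*y + 6*z^2) dx ∧ dz + (2*y*(2*y + 3*z)) dy ∧ dz

Distribute the wedge, using dx_i ∧ dx_j = -dx_j ∧ dx_i and dx_i ∧ dx_i = 0. For each pair (i, j) with i < j, the coefficient of dx_i ∧ dx_j in alpha ∧ beta is (alpha_i * beta_j - alpha_j * beta_i). Collecting: alpha ∧ beta = (-2*y*(x + 2*z)) dx ∧ dy + (-2*x*y + 6*z^2) dx ∧ dz + (2*y*(2*y + 3*z)) dy ∧ dz.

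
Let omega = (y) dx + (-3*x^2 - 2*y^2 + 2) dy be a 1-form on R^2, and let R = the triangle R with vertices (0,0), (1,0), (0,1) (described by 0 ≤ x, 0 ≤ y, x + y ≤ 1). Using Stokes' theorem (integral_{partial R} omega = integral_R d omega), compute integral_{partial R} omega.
integral_(partial R) omega = -3/2

Stokes: integral_partial_R omega = integral_R d omega with d omega = (∂Q/∂x - ∂P/∂y) dx ∧ dy.
  ∂Q/∂x = -6*x
  ∂P/∂y = 1
  integrand = ∂Q/∂x - ∂P/∂y = -6*x - 1.
Integrating over R: integral_0^1 integral_0^{1-x} (-6*x - 1) dy dx = -3/2.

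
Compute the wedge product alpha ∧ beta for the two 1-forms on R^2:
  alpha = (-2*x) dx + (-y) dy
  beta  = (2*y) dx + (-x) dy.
alpha ∧ beta = (2*x^2 + 2*y^2) dx ∧ dy

Distribute the wedge, using dx_i ∧ dx_j = -dx_j ∧ dx_i and dx_i ∧ dx_i = 0. For each pair (i, j) with i < j, the coefficient of dx_i ∧ dx_j in alpha ∧ beta is (alpha_i * beta_j - alpha_j * beta_i). Collecting: alpha ∧ beta = (2*x^2 + 2*y^2) dx ∧ dy.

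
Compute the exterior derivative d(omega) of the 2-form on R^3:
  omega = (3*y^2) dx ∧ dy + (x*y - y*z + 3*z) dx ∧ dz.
d(omega) = (-x + z) dx ∧ dy ∧ dz

For a 2-form omega = sum_{i<j} g_{ij} dx_i ∧ dx_j, the exterior derivative is
  d(omega) = sum_{i<j} d(g_{ij}) ∧ dx_i ∧ dx_j = sum_{i<j, k} (∂g_{ij}/∂x_k) dx_k ∧ dx_i ∧ dx_j.
Expand each term, using dx_k ∧ dx_i ∧ dx_j = sgn(permutation) dx_{(a)} ∧ dx_{(b)} ∧ dx_{(c)} with (a < b < c) sorted:
  d(x*y - y*z + 3*z) includes (∂/∂y)(x*y - y*z + 3*z) dy = (x - z) dy, which multiplied by dx ∧ dz gives (-x + z) dx ∧ dy ∧ dz
Collecting like 3-forms: d(omega) = (-x + z) dx ∧ dy ∧ dz.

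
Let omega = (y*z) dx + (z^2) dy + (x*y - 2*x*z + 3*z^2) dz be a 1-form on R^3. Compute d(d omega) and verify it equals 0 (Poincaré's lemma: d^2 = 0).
d(d omega) = 0

Step 1: d omega = sum_{i<j} (∂f_j/∂x_i - ∂f_i/∂x_j) dx_i ∧ dx_j:
  coeff of dx ∧ dy: -z
  coeff of dx ∧ dz: -2*z
  coeff of dy ∧ dz: x - 2*z
Step 2: Apply d again to each 2-form coefficient. The only possible 3-form in R^3 is dx ∧ dy ∧ dz, with coefficient
  ∂(coeff of dy∧dz)/∂x - ∂(coeff of dx∧dz)/∂y + ∂(coeff of dx∧dy)/∂z
  = ∂/∂x (x - 2*z) - ∂/∂y (-2*z) + ∂/∂z (-z).
Each of these terms simplifies to sums of mixed partials that cancel in pairs. The result is 0 (by equality of mixed partials for smooth functions — Schwarz / Clairaut).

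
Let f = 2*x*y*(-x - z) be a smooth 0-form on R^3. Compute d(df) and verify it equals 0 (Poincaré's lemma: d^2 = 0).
d(df) = 0

Step 1: df = sum_i (∂f/∂x_i) dx_i = (2*y*(-2*x - z)) dx + (2*x*(-x - z)) dy + (-2*x*y) dz.
Step 2: Apply d again. Using the 1-form formula, the coefficient of dx ∧ dy in d(df) is ∂^2 f/∂x ∂y - ∂^2 f/∂y ∂x = (-4*x - 2*z) - (-4*x - 2*z) = 0 (equality of mixed partials for smooth f).
Similarly for dx ∧ dz and dy ∧ dz — all coefficients vanish. So d(df) = 0.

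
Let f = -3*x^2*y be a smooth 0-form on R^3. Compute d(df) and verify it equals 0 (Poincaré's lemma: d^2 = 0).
d(df) = 0

Step 1: df = sum_i (∂f/∂x_i) dx_i = (-6*x*y) dx + (-3*x^2) dy + (0) dz.
Step 2: Apply d again. Using the 1-form formula, the coefficient of dx ∧ dy in d(df) is ∂^2 f/∂x ∂y - ∂^2 f/∂y ∂x = (-6*x) - (-6*x) = 0 (equality of mixed partials for smooth f).
Similarly for dx ∧ dz and dy ∧ dz — all coefficients vanish. So d(df) = 0.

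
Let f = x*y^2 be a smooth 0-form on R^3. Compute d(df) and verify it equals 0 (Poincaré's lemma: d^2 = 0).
d(df) = 0

Step 1: df = sum_i (∂f/∂x_i) dx_i = (y^2) dx + (2*x*y) dy + (0) dz.
Step 2: Apply d again. Using the 1-form formula, the coefficient of dx ∧ dy in d(df) is ∂^2 f/∂x ∂y - ∂^2 f/∂y ∂x = (2*y) - (2*y) = 0 (equality of mixed partials for smooth f).
Similarly for dx ∧ dz and dy ∧ dz — all coefficients vanish. So d(df) = 0.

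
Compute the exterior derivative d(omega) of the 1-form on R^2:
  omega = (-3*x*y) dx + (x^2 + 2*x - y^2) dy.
d(omega) = (5*x + 2) dx ∧ dy

For a 1-form omega = sum_i f_i dx_i, the exterior derivative is
  d(omega) = sum_{i < j} (∂f_j/∂x_i - ∂f_i/∂x_j) dx_i ∧ dx_j.
  coefficient of dx ∧ dy: ∂f_2/∂x - ∂f_1/∂y = ∂(x^2 + 2*x - y^2)/∂x - ∂(-3*x*y)/∂y = 5*x + 2
Assembling: d(omega) = (5*x + 2) dx ∧ dy.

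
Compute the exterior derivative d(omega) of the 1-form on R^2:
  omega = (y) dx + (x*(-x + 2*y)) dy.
d(omega) = (-2*x + 2*y - 1) dx ∧ dy

For a 1-form omega = sum_i f_i dx_i, the exterior derivative is
  d(omega) = sum_{i < j} (∂f_j/∂x_i - ∂f_i/∂x_j) dx_i ∧ dx_j.
  coefficient of dx ∧ dy: ∂f_2/∂x - ∂f_1/∂y = ∂(x*(-x + 2*y))/∂x - ∂(y)/∂y = -2*x + 2*y - 1
Assembling: d(omega) = (-2*x + 2*y - 1) dx ∧ dy.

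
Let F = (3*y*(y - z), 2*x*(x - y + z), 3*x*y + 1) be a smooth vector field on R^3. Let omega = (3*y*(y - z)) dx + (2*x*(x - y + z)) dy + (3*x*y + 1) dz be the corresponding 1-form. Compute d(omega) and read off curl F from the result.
d(omega) = (x) dy ∧ dz + (-6*y) dz ∧ dx + (4*x - 8*y + 5*z) dx ∧ dy; curl F = (x, -6*y, 4*x - 8*y + 5*z)

d omega = sum_{i<j} (∂f_j/∂x_i - ∂f_i/∂x_j) dx_i ∧ dx_j. Under the identification (dy ∧ dz, dz ∧ dx, dx ∧ dy) ↔ (e_x, e_y, e_z), the coefficients are exactly the components of curl F. Compute:
  ∂R/∂y - ∂Q/∂z = (3*x) - (2*x) = x
  ∂P/∂z - ∂R/∂x = (-3*y) - (3*y) = -6*y
  ∂Q/∂x - ∂P/∂y = (4*x - 2*y + 2*z) - (6*y - 3*z) = 4*x - 8*y + 5*z.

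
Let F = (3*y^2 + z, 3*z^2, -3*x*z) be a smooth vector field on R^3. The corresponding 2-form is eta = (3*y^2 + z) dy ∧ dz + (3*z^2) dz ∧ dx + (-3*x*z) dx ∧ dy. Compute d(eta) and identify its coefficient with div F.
d(eta) = (-3*x) dx ∧ dy ∧ dz; div F = -3*x

For a 2-form in R^3 of the form above, applying d gives a 3-form with coefficient ∂P/∂x + ∂Q/∂y + ∂R/∂z:
  ∂P/∂x = 0
  ∂Q/∂y = 0
  ∂R/∂z = -3*x
Sum = -3*x, which is exactly div F.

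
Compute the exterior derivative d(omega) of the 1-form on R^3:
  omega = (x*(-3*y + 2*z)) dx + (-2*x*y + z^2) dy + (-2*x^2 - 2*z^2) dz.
d(omega) = (3*x - 2*y) dx ∧ dy + (-6*x) dx ∧ dz + (-2*z) dy ∧ dz

For a 1-form omega = sum_i f_i dx_i, the exterior derivative is
  d(omega) = sum_{i < j} (∂f_j/∂x_i - ∂f_i/∂x_j) dx_i ∧ dx_j.
  coefficient of dx ∧ dy: ∂f_2/∂x - ∂f_1/∂y = ∂(-2*x*y + z^2)/∂x - ∂(x*(-3*y + 2*z))/∂y = 3*x - 2*y
  coefficient of dx ∧ dz: ∂f_3/∂x - ∂f_1/∂z = ∂(-2*x^2 - 2*z^2)/∂x - ∂(x*(-3*y + 2*z))/∂z = -6*x
  coefficient of dy ∧ dz: ∂f_3/∂y - ∂f_2/∂z = ∂(-2*x^2 - 2*z^2)/∂y - ∂(-2*x*y + z^2)/∂z = -2*z
Assembling: d(omega) = (3*x - 2*y) dx ∧ dy + (-6*x) dx ∧ dz + (-2*z) dy ∧ dz.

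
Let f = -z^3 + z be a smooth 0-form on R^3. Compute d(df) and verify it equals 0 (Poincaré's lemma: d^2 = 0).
d(df) = 0

Step 1: df = sum_i (∂f/∂x_i) dx_i = (0) dx + (0) dy + (1 - 3*z^2) dz.
Step 2: Apply d again. Using the 1-form formula, the coefficient of dx ∧ dy in d(df) is ∂^2 f/∂x ∂y - ∂^2 f/∂y ∂x = (0) - (0) = 0 (equality of mixed partials for smooth f).
Similarly for dx ∧ dz and dy ∧ dz — all coefficients vanish. So d(df) = 0.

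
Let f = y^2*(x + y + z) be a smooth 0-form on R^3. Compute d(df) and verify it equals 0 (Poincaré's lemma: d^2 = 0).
d(df) = 0

Step 1: df = sum_i (∂f/∂x_i) dx_i = (y^2) dx + (y*(2*x + 3*y + 2*z)) dy + (y^2) dz.
Step 2: Apply d again. Using the 1-form formula, the coefficient of dx ∧ dy in d(df) is ∂^2 f/∂x ∂y - ∂^2 f/∂y ∂x = (2*y) - (2*y) = 0 (equality of mixed partials for smooth f).
Similarly for dx ∧ dz and dy ∧ dz — all coefficients vanish. So d(df) = 0.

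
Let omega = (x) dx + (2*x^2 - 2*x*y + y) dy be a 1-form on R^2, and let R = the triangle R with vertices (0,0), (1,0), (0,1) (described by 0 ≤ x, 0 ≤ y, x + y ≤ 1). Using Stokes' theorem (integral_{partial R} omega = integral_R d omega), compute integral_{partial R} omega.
integral_(partial R) omega = 1/3

Stokes: integral_partial_R omega = integral_R d omega with d omega = (∂Q/∂x - ∂P/∂y) dx ∧ dy.
  ∂Q/∂x = 4*x - 2*y
  ∂P/∂y = 0
  integrand = ∂Q/∂x - ∂P/∂y = 4*x - 2*y.
Integrating over R: integral_0^1 integral_0^{1-x} (4*x - 2*y) dy dx = 1/3.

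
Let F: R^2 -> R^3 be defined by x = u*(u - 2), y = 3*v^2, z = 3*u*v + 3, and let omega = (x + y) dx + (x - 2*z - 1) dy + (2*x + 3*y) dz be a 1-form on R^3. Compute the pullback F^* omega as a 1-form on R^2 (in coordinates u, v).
F^* omega = (2*u^3 + 6*u^2*v - 6*u^2 + 6*u*v^2 - 12*u*v + 4*u + 27*v^3 - 6*v^2) du + (6*u^3 + 6*u^2*v - 12*u^2 - 9*u*v^2 - 12*u*v - 42*v) dv

Using F^*(f dg) = (f ∘ F) d(g ∘ F), substitute each coordinate x_i by F_i(u, v) in f_i, and replace dx_i by d F_i = (∂F_i/∂u) du + (∂F_i/∂v) dv.
  For the x component: f_1(F) = u^2 - 2*u + 3*v^2; d F_1 = (2*u - 2) du + (0) dv
  For the y component: f_2(F) = u^2 - 6*u*v - 2*u - 7; d F_2 = (0) du + (6*v) dv
  For the z component: f_3(F) = 2*u^2 - 4*u + 9*v^2; d F_3 = (3*v) du + (3*u) dv
Combining and collecting du, dv coefficients:
  coeff of du: 2*u^3 + 6*u^2*v - 6*u^2 + 6*u*v^2 - 12*u*v + 4*u + 27*v^3 - 6*v^2
  coeff of dv: 6*u^3 + 6*u^2*v - 12*u^2 - 9*u*v^2 - 12*u*v - 42*v
F^* omega = (2*u^3 + 6*u^2*v - 6*u^2 + 6*u*v^2 - 12*u*v + 4*u + 27*v^3 - 6*v^2) du + (6*u^3 + 6*u^2*v - 12*u^2 - 9*u*v^2 - 12*u*v - 42*v) dv.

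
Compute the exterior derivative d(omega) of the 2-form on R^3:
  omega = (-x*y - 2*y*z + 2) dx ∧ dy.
d(omega) = (-2*y) dx ∧ dy ∧ dz

For a 2-form omega = sum_{i<j} g_{ij} dx_i ∧ dx_j, the exterior derivative is
  d(omega) = sum_{i<j} d(g_{ij}) ∧ dx_i ∧ dx_j = sum_{i<j, k} (∂g_{ij}/∂x_k) dx_k ∧ dx_i ∧ dx_j.
Expand each term, using dx_k ∧ dx_i ∧ dx_j = sgn(permutation) dx_{(a)} ∧ dx_{(b)} ∧ dx_{(c)} with (a < b < c) sorted:
  d(-x*y - 2*y*z + 2) includes (∂/∂z)(-x*y - 2*y*z + 2) dz = (-2*y) dz, which multiplied by dx ∧ dy gives (-2*y) dx ∧ dy ∧ dz
Collecting like 3-forms: d(omega) = (-2*y) dx ∧ dy ∧ dz.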